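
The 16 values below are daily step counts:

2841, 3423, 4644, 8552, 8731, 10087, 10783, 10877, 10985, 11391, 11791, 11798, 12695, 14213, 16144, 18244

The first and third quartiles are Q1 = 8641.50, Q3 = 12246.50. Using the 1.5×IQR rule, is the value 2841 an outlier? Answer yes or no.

IQR = Q3 − Q1 = 12246.50 − 8641.50 = 3605.00.
Lower fence = Q1 − 1.5·IQR = 8641.50 − 5407.50 = 3234.00.
Upper fence = Q3 + 1.5·IQR = 12246.50 + 5407.50 = 17654.00.
2841 lies below the lower fence.

yes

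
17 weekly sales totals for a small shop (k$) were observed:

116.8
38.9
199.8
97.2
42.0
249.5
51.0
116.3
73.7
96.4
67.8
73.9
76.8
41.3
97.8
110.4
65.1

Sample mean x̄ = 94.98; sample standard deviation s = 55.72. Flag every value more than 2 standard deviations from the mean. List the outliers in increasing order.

Cutoffs at x̄ ± 2s: 94.98 ± 2·55.72 = [-16.46, 206.42].
249.5: z = 2.77, |z| > 2 → outlier.
Every other value lies within [-16.46, 206.42].

249.5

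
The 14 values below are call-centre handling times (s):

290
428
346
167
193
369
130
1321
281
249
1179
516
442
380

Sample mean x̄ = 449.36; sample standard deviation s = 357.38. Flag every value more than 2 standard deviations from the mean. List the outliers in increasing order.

1179, 1321

Cutoffs at x̄ ± 2s: 449.36 ± 2·357.38 = [-265.40, 1164.12].
1179: z = 2.04, |z| > 2 → outlier.
1321: z = 2.44, |z| > 2 → outlier.
Every other value lies within [-265.40, 1164.12].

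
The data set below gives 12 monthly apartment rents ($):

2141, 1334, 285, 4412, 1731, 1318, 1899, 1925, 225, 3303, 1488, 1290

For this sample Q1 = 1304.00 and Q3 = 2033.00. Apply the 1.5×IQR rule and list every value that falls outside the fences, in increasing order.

3303, 4412

IQR = Q3 − Q1 = 2033.00 − 1304.00 = 729.00.
Lower fence = Q1 − 1.5·IQR = 1304.00 − 1093.50 = 210.50.
Upper fence = Q3 + 1.5·IQR = 2033.00 + 1093.50 = 3126.50.
3303 > 3126.50 → outlier.
4412 > 3126.50 → outlier.
All remaining values lie within [210.50, 3126.50].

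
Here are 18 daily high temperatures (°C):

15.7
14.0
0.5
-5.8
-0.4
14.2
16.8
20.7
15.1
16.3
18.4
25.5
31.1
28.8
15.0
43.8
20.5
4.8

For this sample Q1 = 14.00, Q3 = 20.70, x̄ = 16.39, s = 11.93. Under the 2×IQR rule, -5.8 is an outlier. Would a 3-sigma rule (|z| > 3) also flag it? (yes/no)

no

z = (-5.8 − 16.39) / 11.93 = -1.86.
|z| = 1.86 ≤ 3.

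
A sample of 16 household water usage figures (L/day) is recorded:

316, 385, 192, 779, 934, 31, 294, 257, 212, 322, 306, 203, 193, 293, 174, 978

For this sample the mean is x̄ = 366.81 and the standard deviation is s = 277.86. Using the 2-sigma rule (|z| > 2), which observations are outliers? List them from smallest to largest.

934, 978

Cutoffs at x̄ ± 2s: 366.81 ± 2·277.86 = [-188.91, 922.53].
934: z = 2.04, |z| > 2 → outlier.
978: z = 2.20, |z| > 2 → outlier.
Every other value lies within [-188.91, 922.53].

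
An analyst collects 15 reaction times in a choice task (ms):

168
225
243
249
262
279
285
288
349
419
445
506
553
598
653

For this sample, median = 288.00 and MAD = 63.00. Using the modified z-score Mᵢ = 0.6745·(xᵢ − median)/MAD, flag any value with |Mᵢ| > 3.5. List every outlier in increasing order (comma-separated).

653

|Mᵢ| > 3.5 ⇔ |xᵢ − 288.00| > 3.5·63.00/0.6745 = 326.91.
So outliers lie outside [-38.91, 614.91].
653: M = 3.91 → outlier.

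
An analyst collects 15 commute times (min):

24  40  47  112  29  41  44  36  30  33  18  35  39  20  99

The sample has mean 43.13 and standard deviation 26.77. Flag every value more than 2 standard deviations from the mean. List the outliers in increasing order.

Cutoffs at x̄ ± 2s: 43.13 ± 2·26.77 = [-10.41, 96.67].
99: z = 2.09, |z| > 2 → outlier.
112: z = 2.57, |z| > 2 → outlier.
Every other value lies within [-10.41, 96.67].

99, 112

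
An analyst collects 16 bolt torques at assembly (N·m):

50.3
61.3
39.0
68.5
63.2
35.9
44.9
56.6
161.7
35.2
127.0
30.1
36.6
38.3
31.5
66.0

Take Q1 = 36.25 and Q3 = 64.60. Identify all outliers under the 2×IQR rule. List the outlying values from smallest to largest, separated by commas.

IQR = Q3 − Q1 = 64.60 − 36.25 = 28.35.
Lower fence = Q1 − 2·IQR = 36.25 − 56.70 = -20.45.
Upper fence = Q3 + 2·IQR = 64.60 + 56.70 = 121.30.
127.0 > 121.30 → outlier.
161.7 > 121.30 → outlier.
All remaining values lie within [-20.45, 121.30].

127.0, 161.7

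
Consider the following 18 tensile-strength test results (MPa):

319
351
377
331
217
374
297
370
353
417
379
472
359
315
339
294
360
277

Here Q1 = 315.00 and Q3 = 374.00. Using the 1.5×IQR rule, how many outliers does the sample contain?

2

IQR = 59.00; fences at 315.00 − 88.50 = 226.50 and 374.00 + 88.50 = 462.50.
Outside the cutoffs: 217, 472.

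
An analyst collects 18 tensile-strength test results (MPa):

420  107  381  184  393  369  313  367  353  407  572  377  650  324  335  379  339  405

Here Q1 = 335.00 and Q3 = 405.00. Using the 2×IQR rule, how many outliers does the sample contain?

IQR = 70.00; fences at 335.00 − 140.00 = 195.00 and 405.00 + 140.00 = 545.00.
Outside the cutoffs: 107, 184, 572, 650.

4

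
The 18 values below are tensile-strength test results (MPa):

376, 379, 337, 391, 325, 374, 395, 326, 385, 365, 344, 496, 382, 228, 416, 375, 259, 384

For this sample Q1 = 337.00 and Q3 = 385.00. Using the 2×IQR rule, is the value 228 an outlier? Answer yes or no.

yes

IQR = Q3 − Q1 = 385.00 − 337.00 = 48.00.
Lower fence = Q1 − 2·IQR = 337.00 − 96.00 = 241.00.
Upper fence = Q3 + 2·IQR = 385.00 + 96.00 = 481.00.
228 lies below the lower fence.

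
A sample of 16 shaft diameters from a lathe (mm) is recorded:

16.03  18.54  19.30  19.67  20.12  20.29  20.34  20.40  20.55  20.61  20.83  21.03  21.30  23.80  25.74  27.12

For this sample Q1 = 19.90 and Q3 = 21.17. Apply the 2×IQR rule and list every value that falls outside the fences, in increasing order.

16.03, 23.80, 25.74, 27.12

IQR = Q3 − Q1 = 21.17 − 19.90 = 1.27.
Lower fence = Q1 − 2·IQR = 19.90 − 2.54 = 17.36.
Upper fence = Q3 + 2·IQR = 21.17 + 2.54 = 23.71.
16.03 < 17.36 → outlier.
23.80 > 23.71 → outlier.
25.74 > 23.71 → outlier.
27.12 > 23.71 → outlier.
All remaining values lie within [17.36, 23.71].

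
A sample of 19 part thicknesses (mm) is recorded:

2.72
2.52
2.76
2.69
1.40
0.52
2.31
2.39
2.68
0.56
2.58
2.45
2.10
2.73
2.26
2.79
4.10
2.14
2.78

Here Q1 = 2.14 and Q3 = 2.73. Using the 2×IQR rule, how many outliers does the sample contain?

3

IQR = 0.59; fences at 2.14 − 1.18 = 0.96 and 2.73 + 1.18 = 3.91.
Outside the cutoffs: 0.52, 0.56, 4.10.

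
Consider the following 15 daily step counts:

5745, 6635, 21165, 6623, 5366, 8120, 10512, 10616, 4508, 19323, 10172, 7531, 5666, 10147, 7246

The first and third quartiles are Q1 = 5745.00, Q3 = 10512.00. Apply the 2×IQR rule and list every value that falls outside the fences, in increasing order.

IQR = Q3 − Q1 = 10512.00 − 5745.00 = 4767.00.
Lower fence = Q1 − 2·IQR = 5745.00 − 9534.00 = -3789.00.
Upper fence = Q3 + 2·IQR = 10512.00 + 9534.00 = 20046.00.
21165 > 20046.00 → outlier.
All remaining values lie within [-3789.00, 20046.00].

21165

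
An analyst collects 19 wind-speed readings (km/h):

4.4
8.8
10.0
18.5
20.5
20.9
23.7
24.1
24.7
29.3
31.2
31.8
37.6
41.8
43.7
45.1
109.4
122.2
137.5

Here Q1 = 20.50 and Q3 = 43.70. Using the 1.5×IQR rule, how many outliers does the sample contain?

IQR = 23.20; fences at 20.50 − 34.80 = -14.30 and 43.70 + 34.80 = 78.50.
Outside the cutoffs: 109.4, 122.2, 137.5.

3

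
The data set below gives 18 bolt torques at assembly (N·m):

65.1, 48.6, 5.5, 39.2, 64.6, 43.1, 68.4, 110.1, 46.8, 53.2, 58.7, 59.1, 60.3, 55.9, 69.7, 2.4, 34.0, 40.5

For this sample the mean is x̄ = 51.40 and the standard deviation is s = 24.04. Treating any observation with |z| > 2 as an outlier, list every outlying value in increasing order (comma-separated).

Cutoffs at x̄ ± 2s: 51.40 ± 2·24.04 = [3.32, 99.48].
2.4: z = -2.04, |z| > 2 → outlier.
110.1: z = 2.44, |z| > 2 → outlier.
Every other value lies within [3.32, 99.48].

2.4, 110.1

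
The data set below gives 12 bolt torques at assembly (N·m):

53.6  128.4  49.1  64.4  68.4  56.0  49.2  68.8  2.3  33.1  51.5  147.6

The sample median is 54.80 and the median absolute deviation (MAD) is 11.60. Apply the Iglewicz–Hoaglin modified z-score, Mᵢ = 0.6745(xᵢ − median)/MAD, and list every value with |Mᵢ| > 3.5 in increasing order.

|Mᵢ| > 3.5 ⇔ |xᵢ − 54.80| > 3.5·11.60/0.6745 = 60.19.
So outliers lie outside [-5.39, 114.99].
128.4: M = 4.28 → outlier.
147.6: M = 5.40 → outlier.

128.4, 147.6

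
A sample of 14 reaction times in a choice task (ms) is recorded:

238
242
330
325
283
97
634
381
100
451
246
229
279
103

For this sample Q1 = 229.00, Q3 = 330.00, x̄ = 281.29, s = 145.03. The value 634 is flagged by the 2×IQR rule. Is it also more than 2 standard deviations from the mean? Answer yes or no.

yes

z = (634 − 281.29) / 145.03 = 2.43.
|z| = 2.43 > 2.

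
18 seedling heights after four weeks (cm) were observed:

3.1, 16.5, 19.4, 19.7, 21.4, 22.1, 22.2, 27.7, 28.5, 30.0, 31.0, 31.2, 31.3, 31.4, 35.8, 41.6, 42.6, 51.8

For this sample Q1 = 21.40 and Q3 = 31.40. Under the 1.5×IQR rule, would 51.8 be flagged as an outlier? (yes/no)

IQR = Q3 − Q1 = 31.40 − 21.40 = 10.00.
Lower fence = Q1 − 1.5·IQR = 21.40 − 15.00 = 6.40.
Upper fence = Q3 + 1.5·IQR = 31.40 + 15.00 = 46.40.
51.8 lies above the upper fence.

yes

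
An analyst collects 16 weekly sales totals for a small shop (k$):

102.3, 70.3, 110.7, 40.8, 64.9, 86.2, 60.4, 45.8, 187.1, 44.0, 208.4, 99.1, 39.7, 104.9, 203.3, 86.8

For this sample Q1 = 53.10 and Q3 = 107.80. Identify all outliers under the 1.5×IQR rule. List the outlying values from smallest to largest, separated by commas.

203.3, 208.4

IQR = Q3 − Q1 = 107.80 − 53.10 = 54.70.
Lower fence = Q1 − 1.5·IQR = 53.10 − 82.05 = -28.95.
Upper fence = Q3 + 1.5·IQR = 107.80 + 82.05 = 189.85.
203.3 > 189.85 → outlier.
208.4 > 189.85 → outlier.
All remaining values lie within [-28.95, 189.85].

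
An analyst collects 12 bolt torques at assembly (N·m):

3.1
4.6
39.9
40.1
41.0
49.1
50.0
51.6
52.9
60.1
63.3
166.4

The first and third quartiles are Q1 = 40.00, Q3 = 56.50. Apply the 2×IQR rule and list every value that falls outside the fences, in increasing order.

3.1, 4.6, 166.4

IQR = Q3 − Q1 = 56.50 − 40.00 = 16.50.
Lower fence = Q1 − 2·IQR = 40.00 − 33.00 = 7.00.
Upper fence = Q3 + 2·IQR = 56.50 + 33.00 = 89.50.
3.1 < 7.00 → outlier.
4.6 < 7.00 → outlier.
166.4 > 89.50 → outlier.
All remaining values lie within [7.00, 89.50].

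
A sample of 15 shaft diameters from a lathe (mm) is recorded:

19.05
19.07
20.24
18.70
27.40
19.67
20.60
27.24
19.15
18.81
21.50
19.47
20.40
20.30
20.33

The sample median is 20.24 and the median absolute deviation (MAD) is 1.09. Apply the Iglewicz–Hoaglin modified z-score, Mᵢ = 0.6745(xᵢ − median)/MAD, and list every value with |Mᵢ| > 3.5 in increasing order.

|Mᵢ| > 3.5 ⇔ |xᵢ − 20.24| > 3.5·1.09/0.6745 = 5.66.
So outliers lie outside [14.58, 25.90].
27.24: M = 4.33 → outlier.
27.40: M = 4.43 → outlier.

27.24, 27.40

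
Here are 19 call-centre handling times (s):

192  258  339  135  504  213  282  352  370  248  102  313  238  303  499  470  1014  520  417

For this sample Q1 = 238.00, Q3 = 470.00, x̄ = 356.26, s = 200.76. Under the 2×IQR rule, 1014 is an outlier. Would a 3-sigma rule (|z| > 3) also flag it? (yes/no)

z = (1014 − 356.26) / 200.76 = 3.28.
|z| = 3.28 > 3.

yes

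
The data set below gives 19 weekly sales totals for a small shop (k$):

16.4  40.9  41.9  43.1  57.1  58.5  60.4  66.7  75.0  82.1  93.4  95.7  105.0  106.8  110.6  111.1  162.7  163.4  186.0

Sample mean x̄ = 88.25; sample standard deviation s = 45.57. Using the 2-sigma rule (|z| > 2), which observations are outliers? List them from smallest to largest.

186.0

Cutoffs at x̄ ± 2s: 88.25 ± 2·45.57 = [-2.89, 179.39].
186.0: z = 2.15, |z| > 2 → outlier.
Every other value lies within [-2.89, 179.39].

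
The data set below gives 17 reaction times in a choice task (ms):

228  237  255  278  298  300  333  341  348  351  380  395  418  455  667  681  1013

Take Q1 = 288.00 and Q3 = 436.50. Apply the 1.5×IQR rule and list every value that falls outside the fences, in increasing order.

667, 681, 1013

IQR = Q3 − Q1 = 436.50 − 288.00 = 148.50.
Lower fence = Q1 − 1.5·IQR = 288.00 − 222.75 = 65.25.
Upper fence = Q3 + 1.5·IQR = 436.50 + 222.75 = 659.25.
667 > 659.25 → outlier.
681 > 659.25 → outlier.
1013 > 659.25 → outlier.
All remaining values lie within [65.25, 659.25].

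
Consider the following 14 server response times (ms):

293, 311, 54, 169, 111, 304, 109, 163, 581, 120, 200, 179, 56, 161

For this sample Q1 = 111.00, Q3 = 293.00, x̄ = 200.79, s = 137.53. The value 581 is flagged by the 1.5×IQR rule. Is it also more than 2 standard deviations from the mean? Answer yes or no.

yes

z = (581 − 200.79) / 137.53 = 2.76.
|z| = 2.76 > 2.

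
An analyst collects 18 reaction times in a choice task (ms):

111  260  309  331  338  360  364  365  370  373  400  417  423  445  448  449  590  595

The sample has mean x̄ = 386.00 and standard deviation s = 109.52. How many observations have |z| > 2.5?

1

Cutoffs: x̄ ± 2.5s = [112.20, 659.80].
Outside the cutoffs: 111.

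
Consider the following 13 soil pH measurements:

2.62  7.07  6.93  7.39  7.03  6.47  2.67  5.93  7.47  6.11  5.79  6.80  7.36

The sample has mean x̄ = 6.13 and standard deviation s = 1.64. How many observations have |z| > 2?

2

Cutoffs: x̄ ± 2s = [2.85, 9.41].
Outside the cutoffs: 2.62, 2.67.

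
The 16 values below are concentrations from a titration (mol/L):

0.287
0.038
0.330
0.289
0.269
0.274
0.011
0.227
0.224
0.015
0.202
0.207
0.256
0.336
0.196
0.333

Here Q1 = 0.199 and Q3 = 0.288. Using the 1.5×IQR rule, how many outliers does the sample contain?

3

IQR = 0.089; fences at 0.199 − 0.1335 = 0.0655 and 0.288 + 0.1335 = 0.4215.
Outside the cutoffs: 0.011, 0.015, 0.038.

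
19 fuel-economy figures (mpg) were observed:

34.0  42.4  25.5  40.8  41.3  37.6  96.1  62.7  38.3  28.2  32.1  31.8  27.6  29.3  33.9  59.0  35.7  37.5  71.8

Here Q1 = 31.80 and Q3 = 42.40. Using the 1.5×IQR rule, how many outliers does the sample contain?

4

IQR = 10.60; fences at 31.80 − 15.90 = 15.90 and 42.40 + 15.90 = 58.30.
Outside the cutoffs: 59.0, 62.7, 71.8, 96.1.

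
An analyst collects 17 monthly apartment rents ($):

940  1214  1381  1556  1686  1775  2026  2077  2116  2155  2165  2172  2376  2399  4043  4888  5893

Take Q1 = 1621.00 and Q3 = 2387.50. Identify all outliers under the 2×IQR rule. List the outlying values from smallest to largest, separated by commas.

4043, 4888, 5893

IQR = Q3 − Q1 = 2387.50 − 1621.00 = 766.50.
Lower fence = Q1 − 2·IQR = 1621.00 − 1533.00 = 88.00.
Upper fence = Q3 + 2·IQR = 2387.50 + 1533.00 = 3920.50.
4043 > 3920.50 → outlier.
4888 > 3920.50 → outlier.
5893 > 3920.50 → outlier.
All remaining values lie within [88.00, 3920.50].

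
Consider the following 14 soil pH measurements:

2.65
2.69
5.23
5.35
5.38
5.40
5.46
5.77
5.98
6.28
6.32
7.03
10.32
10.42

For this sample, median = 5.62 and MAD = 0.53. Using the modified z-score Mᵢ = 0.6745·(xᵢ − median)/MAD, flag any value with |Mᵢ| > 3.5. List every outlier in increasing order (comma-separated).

2.65, 2.69, 10.32, 10.42

|Mᵢ| > 3.5 ⇔ |xᵢ − 5.62| > 3.5·0.53/0.6745 = 2.75.
So outliers lie outside [2.87, 8.37].
2.65: M = -3.78 → outlier.
2.69: M = -3.73 → outlier.
10.32: M = 5.98 → outlier.
10.42: M = 6.11 → outlier.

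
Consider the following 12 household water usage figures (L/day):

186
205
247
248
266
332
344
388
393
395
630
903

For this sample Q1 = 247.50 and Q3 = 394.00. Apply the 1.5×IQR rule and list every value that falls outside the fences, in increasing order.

630, 903

IQR = Q3 − Q1 = 394.00 − 247.50 = 146.50.
Lower fence = Q1 − 1.5·IQR = 247.50 − 219.75 = 27.75.
Upper fence = Q3 + 1.5·IQR = 394.00 + 219.75 = 613.75.
630 > 613.75 → outlier.
903 > 613.75 → outlier.
All remaining values lie within [27.75, 613.75].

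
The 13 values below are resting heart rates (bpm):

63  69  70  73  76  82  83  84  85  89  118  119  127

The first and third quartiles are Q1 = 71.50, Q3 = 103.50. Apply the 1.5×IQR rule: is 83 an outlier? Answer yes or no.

no

IQR = Q3 − Q1 = 103.50 − 71.50 = 32.00.
Lower fence = Q1 − 1.5·IQR = 71.50 − 48.00 = 23.50.
Upper fence = Q3 + 1.5·IQR = 103.50 + 48.00 = 151.50.
83 lies within [23.50, 151.50].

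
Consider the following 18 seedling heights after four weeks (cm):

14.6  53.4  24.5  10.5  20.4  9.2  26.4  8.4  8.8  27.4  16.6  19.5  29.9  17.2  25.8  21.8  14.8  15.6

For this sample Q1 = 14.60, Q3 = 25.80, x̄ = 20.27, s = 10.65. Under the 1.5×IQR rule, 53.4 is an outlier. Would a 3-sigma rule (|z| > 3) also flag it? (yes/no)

yes

z = (53.4 − 20.27) / 10.65 = 3.11.
|z| = 3.11 > 3.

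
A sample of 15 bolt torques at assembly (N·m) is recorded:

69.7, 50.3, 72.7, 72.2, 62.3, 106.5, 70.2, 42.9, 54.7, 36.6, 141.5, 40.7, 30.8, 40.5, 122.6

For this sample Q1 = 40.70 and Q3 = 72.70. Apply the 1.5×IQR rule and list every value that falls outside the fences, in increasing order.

IQR = Q3 − Q1 = 72.70 − 40.70 = 32.00.
Lower fence = Q1 − 1.5·IQR = 40.70 − 48.00 = -7.30.
Upper fence = Q3 + 1.5·IQR = 72.70 + 48.00 = 120.70.
122.6 > 120.70 → outlier.
141.5 > 120.70 → outlier.
All remaining values lie within [-7.30, 120.70].

122.6, 141.5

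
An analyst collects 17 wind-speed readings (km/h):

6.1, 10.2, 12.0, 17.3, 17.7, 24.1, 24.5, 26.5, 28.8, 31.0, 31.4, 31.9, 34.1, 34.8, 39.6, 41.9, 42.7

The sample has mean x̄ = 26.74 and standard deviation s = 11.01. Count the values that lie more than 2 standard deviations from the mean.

Cutoffs: x̄ ± 2s = [4.72, 48.76].
Every value lies within the cutoffs.

0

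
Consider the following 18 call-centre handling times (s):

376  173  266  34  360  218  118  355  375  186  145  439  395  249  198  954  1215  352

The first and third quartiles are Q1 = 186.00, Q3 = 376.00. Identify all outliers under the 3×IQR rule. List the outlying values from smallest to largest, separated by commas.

IQR = Q3 − Q1 = 376.00 − 186.00 = 190.00.
Lower fence = Q1 − 3·IQR = 186.00 − 570.00 = -384.00.
Upper fence = Q3 + 3·IQR = 376.00 + 570.00 = 946.00.
954 > 946.00 → outlier.
1215 > 946.00 → outlier.
All remaining values lie within [-384.00, 946.00].

954, 1215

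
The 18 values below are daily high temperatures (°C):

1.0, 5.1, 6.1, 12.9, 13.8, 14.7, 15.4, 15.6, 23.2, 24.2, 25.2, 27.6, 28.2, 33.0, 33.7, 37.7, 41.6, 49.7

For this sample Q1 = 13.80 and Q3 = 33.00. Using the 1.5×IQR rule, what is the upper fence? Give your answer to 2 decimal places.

61.80

IQR = Q3 − Q1 = 33.00 − 13.80 = 19.20.
Lower fence = Q1 − 1.5·IQR = 13.80 − 28.80 = -15.00.
Upper fence = Q3 + 1.5·IQR = 33.00 + 28.80 = 61.80.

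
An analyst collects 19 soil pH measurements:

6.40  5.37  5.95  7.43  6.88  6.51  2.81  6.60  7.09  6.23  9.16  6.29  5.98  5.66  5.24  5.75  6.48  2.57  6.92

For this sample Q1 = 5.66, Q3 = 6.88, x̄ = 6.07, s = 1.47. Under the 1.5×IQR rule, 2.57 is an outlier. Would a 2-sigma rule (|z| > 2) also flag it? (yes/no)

yes

z = (2.57 − 6.07) / 1.47 = -2.38.
|z| = 2.38 > 2.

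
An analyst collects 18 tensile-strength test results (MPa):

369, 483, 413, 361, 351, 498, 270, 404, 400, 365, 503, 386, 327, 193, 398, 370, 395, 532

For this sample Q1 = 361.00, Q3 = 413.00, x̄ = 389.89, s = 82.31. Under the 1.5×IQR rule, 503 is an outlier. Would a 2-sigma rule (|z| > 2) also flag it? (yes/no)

z = (503 − 389.89) / 82.31 = 1.37.
|z| = 1.37 ≤ 2.

no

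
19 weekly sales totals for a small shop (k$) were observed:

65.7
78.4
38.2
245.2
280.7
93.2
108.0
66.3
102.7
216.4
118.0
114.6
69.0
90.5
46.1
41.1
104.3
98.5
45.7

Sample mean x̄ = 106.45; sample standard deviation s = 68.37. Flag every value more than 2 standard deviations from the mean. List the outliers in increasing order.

245.2, 280.7

Cutoffs at x̄ ± 2s: 106.45 ± 2·68.37 = [-30.29, 243.19].
245.2: z = 2.03, |z| > 2 → outlier.
280.7: z = 2.55, |z| > 2 → outlier.
Every other value lies within [-30.29, 243.19].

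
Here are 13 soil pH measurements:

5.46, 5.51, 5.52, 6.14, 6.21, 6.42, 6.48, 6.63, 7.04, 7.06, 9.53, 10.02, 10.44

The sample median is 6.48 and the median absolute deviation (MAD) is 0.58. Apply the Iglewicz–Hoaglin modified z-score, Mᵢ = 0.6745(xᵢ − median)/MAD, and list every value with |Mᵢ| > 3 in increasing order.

9.53, 10.02, 10.44

|Mᵢ| > 3 ⇔ |xᵢ − 6.48| > 3·0.58/0.6745 = 2.58.
So outliers lie outside [3.90, 9.06].
9.53: M = 3.55 → outlier.
10.02: M = 4.12 → outlier.
10.44: M = 4.61 → outlier.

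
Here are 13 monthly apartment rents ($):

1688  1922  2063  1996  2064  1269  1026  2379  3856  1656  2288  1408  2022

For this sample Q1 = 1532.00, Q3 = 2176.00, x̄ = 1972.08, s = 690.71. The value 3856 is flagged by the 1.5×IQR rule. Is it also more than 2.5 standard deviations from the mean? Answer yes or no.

yes

z = (3856 − 1972.08) / 690.71 = 2.73.
|z| = 2.73 > 2.5.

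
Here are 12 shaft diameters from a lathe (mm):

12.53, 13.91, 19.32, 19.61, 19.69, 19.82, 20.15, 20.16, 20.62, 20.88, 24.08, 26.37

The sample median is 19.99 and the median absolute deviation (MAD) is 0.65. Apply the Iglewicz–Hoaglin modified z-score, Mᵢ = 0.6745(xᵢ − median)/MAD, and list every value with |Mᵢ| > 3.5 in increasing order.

12.53, 13.91, 24.08, 26.37

|Mᵢ| > 3.5 ⇔ |xᵢ − 19.99| > 3.5·0.65/0.6745 = 3.37.
So outliers lie outside [16.62, 23.36].
12.53: M = -7.74 → outlier.
13.91: M = -6.31 → outlier.
24.08: M = 4.24 → outlier.
26.37: M = 6.62 → outlier.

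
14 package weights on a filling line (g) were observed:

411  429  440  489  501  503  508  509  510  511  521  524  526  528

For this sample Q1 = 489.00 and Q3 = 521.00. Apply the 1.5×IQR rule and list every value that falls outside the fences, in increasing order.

IQR = Q3 − Q1 = 521.00 − 489.00 = 32.00.
Lower fence = Q1 − 1.5·IQR = 489.00 − 48.00 = 441.00.
Upper fence = Q3 + 1.5·IQR = 521.00 + 48.00 = 569.00.
411 < 441.00 → outlier.
429 < 441.00 → outlier.
440 < 441.00 → outlier.
All remaining values lie within [441.00, 569.00].

411, 429, 440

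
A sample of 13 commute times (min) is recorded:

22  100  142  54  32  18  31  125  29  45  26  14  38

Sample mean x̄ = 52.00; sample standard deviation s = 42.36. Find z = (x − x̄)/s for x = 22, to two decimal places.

-0.71

z = (22 − 52.00) / 42.36 = -0.71.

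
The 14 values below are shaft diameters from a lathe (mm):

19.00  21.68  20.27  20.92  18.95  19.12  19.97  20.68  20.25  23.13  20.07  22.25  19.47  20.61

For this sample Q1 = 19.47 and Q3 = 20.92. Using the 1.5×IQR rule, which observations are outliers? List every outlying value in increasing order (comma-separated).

IQR = Q3 − Q1 = 20.92 − 19.47 = 1.45.
Lower fence = Q1 − 1.5·IQR = 19.47 − 2.175 = 17.295.
Upper fence = Q3 + 1.5·IQR = 20.92 + 2.175 = 23.095.
23.13 > 23.095 → outlier.
All remaining values lie within [17.295, 23.095].

23.13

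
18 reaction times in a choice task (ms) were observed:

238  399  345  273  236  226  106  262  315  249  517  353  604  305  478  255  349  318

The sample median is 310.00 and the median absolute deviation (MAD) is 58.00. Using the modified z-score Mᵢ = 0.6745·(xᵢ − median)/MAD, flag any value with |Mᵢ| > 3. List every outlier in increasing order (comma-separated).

604

|Mᵢ| > 3 ⇔ |xᵢ − 310.00| > 3·58.00/0.6745 = 257.97.
So outliers lie outside [52.03, 567.97].
604: M = 3.42 → outlier.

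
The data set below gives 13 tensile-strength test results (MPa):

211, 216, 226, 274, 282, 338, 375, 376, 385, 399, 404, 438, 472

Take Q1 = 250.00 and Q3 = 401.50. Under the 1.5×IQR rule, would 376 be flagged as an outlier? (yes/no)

IQR = Q3 − Q1 = 401.50 − 250.00 = 151.50.
Lower fence = Q1 − 1.5·IQR = 250.00 − 227.25 = 22.75.
Upper fence = Q3 + 1.5·IQR = 401.50 + 227.25 = 628.75.
376 lies within [22.75, 628.75].

no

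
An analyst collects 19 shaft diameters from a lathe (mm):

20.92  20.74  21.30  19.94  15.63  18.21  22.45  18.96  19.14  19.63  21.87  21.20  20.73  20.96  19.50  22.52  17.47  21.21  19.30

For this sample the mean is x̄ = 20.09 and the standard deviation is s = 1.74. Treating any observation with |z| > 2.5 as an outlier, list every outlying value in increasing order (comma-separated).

Cutoffs at x̄ ± 2.5s: 20.09 ± 2.5·1.74 = [15.74, 24.44].
15.63: z = -2.56, |z| > 2.5 → outlier.
Every other value lies within [15.74, 24.44].

15.63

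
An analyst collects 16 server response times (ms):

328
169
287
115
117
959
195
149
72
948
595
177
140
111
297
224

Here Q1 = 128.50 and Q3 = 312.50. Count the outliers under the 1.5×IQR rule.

IQR = 184.00; fences at 128.50 − 276.00 = -147.50 and 312.50 + 276.00 = 588.50.
Outside the cutoffs: 595, 948, 959.

3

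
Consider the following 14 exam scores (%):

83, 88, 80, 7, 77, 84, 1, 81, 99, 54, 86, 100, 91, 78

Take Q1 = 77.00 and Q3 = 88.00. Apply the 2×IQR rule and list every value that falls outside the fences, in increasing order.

1, 7, 54

IQR = Q3 − Q1 = 88.00 − 77.00 = 11.00.
Lower fence = Q1 − 2·IQR = 77.00 − 22.00 = 55.00.
Upper fence = Q3 + 2·IQR = 88.00 + 22.00 = 110.00.
1 < 55.00 → outlier.
7 < 55.00 → outlier.
54 < 55.00 → outlier.
All remaining values lie within [55.00, 110.00].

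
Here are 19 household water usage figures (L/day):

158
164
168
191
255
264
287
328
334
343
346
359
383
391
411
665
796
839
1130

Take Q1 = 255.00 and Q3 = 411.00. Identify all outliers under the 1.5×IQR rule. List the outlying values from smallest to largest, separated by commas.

IQR = Q3 − Q1 = 411.00 − 255.00 = 156.00.
Lower fence = Q1 − 1.5·IQR = 255.00 − 234.00 = 21.00.
Upper fence = Q3 + 1.5·IQR = 411.00 + 234.00 = 645.00.
665 > 645.00 → outlier.
796 > 645.00 → outlier.
839 > 645.00 → outlier.
1130 > 645.00 → outlier.
All remaining values lie within [21.00, 645.00].

665, 796, 839, 1130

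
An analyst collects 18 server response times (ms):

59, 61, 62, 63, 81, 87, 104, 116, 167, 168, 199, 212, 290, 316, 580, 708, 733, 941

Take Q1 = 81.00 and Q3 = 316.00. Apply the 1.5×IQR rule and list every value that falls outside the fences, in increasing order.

IQR = Q3 − Q1 = 316.00 − 81.00 = 235.00.
Lower fence = Q1 − 1.5·IQR = 81.00 − 352.50 = -271.50.
Upper fence = Q3 + 1.5·IQR = 316.00 + 352.50 = 668.50.
708 > 668.50 → outlier.
733 > 668.50 → outlier.
941 > 668.50 → outlier.
All remaining values lie within [-271.50, 668.50].

708, 733, 941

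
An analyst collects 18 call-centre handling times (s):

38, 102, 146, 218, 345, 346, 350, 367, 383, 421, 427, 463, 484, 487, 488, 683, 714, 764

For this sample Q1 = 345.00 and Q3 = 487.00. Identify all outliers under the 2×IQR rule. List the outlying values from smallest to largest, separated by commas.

38

IQR = Q3 − Q1 = 487.00 − 345.00 = 142.00.
Lower fence = Q1 − 2·IQR = 345.00 − 284.00 = 61.00.
Upper fence = Q3 + 2·IQR = 487.00 + 284.00 = 771.00.
38 < 61.00 → outlier.
All remaining values lie within [61.00, 771.00].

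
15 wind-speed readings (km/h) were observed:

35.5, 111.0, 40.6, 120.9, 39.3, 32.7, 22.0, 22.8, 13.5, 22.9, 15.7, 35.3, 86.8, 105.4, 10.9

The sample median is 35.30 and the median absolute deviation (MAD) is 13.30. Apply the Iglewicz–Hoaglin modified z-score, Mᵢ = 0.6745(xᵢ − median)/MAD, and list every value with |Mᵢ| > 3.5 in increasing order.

|Mᵢ| > 3.5 ⇔ |xᵢ − 35.30| > 3.5·13.30/0.6745 = 69.01.
So outliers lie outside [-33.71, 104.31].
105.4: M = 3.56 → outlier.
111.0: M = 3.84 → outlier.
120.9: M = 4.34 → outlier.

105.4, 111.0, 120.9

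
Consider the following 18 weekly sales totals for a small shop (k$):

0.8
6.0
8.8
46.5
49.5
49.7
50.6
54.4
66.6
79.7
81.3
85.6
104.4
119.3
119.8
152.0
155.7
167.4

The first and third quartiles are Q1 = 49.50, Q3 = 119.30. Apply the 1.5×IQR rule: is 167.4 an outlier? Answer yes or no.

IQR = Q3 − Q1 = 119.30 − 49.50 = 69.80.
Lower fence = Q1 − 1.5·IQR = 49.50 − 104.70 = -55.20.
Upper fence = Q3 + 1.5·IQR = 119.30 + 104.70 = 224.00.
167.4 lies within [-55.20, 224.00].

no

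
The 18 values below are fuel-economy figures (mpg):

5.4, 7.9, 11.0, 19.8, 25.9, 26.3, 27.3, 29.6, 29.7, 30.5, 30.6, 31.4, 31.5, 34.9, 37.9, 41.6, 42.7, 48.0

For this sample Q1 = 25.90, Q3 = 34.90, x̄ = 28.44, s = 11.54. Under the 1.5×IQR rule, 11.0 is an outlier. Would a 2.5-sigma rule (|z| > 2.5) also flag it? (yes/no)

no

z = (11.0 − 28.44) / 11.54 = -1.51.
|z| = 1.51 ≤ 2.5.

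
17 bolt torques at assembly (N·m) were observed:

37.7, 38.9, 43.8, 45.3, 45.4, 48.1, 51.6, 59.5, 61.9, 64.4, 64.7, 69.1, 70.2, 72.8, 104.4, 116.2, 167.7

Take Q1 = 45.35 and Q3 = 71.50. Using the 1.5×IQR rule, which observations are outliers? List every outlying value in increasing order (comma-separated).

IQR = Q3 − Q1 = 71.50 − 45.35 = 26.15.
Lower fence = Q1 − 1.5·IQR = 45.35 − 39.225 = 6.125.
Upper fence = Q3 + 1.5·IQR = 71.50 + 39.225 = 110.725.
116.2 > 110.725 → outlier.
167.7 > 110.725 → outlier.
All remaining values lie within [6.125, 110.725].

116.2, 167.7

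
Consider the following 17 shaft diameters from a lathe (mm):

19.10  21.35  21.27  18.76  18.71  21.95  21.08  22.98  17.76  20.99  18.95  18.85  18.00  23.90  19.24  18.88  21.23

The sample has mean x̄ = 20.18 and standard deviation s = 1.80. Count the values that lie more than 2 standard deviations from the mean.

Cutoffs: x̄ ± 2s = [16.58, 23.78].
Outside the cutoffs: 23.90.

1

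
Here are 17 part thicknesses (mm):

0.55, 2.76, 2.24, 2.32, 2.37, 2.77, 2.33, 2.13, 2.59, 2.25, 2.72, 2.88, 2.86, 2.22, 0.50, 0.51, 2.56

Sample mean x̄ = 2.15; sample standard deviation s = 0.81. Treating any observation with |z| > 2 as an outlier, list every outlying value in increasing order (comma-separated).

Cutoffs at x̄ ± 2s: 2.15 ± 2·0.81 = [0.53, 3.77].
0.50: z = -2.04, |z| > 2 → outlier.
0.51: z = -2.02, |z| > 2 → outlier.
Every other value lies within [0.53, 3.77].

0.50, 0.51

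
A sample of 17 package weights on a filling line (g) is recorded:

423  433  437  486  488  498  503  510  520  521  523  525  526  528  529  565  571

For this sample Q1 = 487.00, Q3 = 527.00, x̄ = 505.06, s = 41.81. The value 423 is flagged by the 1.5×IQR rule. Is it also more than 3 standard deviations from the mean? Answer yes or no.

z = (423 − 505.06) / 41.81 = -1.96.
|z| = 1.96 ≤ 3.

no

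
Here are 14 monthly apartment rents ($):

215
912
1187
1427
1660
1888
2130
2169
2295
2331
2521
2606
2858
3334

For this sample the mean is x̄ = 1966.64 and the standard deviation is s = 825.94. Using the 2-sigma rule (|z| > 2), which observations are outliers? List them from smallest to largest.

Cutoffs at x̄ ± 2s: 1966.64 ± 2·825.94 = [314.76, 3618.52].
215: z = -2.12, |z| > 2 → outlier.
Every other value lies within [314.76, 3618.52].

215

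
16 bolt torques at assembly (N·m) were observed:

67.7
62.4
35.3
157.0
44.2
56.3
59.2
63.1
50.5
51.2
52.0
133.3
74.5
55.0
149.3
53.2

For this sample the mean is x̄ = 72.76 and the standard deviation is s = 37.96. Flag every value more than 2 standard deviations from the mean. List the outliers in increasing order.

Cutoffs at x̄ ± 2s: 72.76 ± 2·37.96 = [-3.16, 148.68].
149.3: z = 2.02, |z| > 2 → outlier.
157.0: z = 2.22, |z| > 2 → outlier.
Every other value lies within [-3.16, 148.68].

149.3, 157.0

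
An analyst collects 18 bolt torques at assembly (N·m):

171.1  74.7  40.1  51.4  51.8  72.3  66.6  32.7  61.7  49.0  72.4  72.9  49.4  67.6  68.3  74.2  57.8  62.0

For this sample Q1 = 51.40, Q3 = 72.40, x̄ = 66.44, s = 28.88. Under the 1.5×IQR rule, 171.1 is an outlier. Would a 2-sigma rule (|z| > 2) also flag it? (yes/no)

z = (171.1 − 66.44) / 28.88 = 3.62.
|z| = 3.62 > 2.

yes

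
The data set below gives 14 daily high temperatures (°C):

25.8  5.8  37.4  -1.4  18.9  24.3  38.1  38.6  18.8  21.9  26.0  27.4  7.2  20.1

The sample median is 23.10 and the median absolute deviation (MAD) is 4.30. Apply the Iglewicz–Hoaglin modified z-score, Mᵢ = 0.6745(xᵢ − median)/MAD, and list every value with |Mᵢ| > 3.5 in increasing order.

-1.4

|Mᵢ| > 3.5 ⇔ |xᵢ − 23.10| > 3.5·4.30/0.6745 = 22.31.
So outliers lie outside [0.79, 45.41].
-1.4: M = -3.84 → outlier.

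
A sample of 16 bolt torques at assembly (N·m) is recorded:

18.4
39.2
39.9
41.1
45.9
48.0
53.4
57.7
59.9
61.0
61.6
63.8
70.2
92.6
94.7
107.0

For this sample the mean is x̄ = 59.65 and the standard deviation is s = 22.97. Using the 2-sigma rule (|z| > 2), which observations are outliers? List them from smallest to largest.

Cutoffs at x̄ ± 2s: 59.65 ± 2·22.97 = [13.71, 105.59].
107.0: z = 2.06, |z| > 2 → outlier.
Every other value lies within [13.71, 105.59].

107.0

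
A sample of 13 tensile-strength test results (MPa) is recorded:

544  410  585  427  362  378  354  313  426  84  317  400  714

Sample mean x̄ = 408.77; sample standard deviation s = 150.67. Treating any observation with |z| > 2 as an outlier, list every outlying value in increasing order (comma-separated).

Cutoffs at x̄ ± 2s: 408.77 ± 2·150.67 = [107.43, 710.11].
84: z = -2.16, |z| > 2 → outlier.
714: z = 2.03, |z| > 2 → outlier.
Every other value lies within [107.43, 710.11].

84, 714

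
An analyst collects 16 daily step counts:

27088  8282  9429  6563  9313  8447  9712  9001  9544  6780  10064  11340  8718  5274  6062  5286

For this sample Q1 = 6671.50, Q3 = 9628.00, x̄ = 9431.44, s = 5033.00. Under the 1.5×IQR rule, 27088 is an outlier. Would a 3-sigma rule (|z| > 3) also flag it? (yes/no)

yes

z = (27088 − 9431.44) / 5033.00 = 3.51.
|z| = 3.51 > 3.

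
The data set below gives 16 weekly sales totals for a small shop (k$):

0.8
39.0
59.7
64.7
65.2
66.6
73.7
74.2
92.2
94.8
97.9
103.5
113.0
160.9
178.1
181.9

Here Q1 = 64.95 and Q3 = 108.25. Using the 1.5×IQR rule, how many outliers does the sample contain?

IQR = 43.30; fences at 64.95 − 64.95 = 0.00 and 108.25 + 64.95 = 173.20.
Outside the cutoffs: 178.1, 181.9.

2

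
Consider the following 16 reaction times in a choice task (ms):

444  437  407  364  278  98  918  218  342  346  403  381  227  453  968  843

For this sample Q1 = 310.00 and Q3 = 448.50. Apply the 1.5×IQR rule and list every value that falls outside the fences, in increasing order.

IQR = Q3 − Q1 = 448.50 − 310.00 = 138.50.
Lower fence = Q1 − 1.5·IQR = 310.00 − 207.75 = 102.25.
Upper fence = Q3 + 1.5·IQR = 448.50 + 207.75 = 656.25.
98 < 102.25 → outlier.
843 > 656.25 → outlier.
918 > 656.25 → outlier.
968 > 656.25 → outlier.
All remaining values lie within [102.25, 656.25].

98, 843, 918, 968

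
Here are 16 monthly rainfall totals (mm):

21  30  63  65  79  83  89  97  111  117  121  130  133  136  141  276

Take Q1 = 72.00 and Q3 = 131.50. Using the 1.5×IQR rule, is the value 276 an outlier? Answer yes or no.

IQR = Q3 − Q1 = 131.50 − 72.00 = 59.50.
Lower fence = Q1 − 1.5·IQR = 72.00 − 89.25 = -17.25.
Upper fence = Q3 + 1.5·IQR = 131.50 + 89.25 = 220.75.
276 lies above the upper fence.

yes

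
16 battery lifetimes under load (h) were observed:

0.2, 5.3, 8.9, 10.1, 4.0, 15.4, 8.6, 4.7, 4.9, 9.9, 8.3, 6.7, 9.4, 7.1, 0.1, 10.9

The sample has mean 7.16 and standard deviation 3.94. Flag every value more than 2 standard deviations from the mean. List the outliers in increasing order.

15.4

Cutoffs at x̄ ± 2s: 7.16 ± 2·3.94 = [-0.72, 15.04].
15.4: z = 2.09, |z| > 2 → outlier.
Every other value lies within [-0.72, 15.04].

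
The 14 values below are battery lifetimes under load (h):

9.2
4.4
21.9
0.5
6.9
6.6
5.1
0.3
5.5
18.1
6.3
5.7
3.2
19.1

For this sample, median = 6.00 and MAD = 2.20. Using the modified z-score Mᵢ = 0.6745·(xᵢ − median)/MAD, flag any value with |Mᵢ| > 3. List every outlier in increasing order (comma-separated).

|Mᵢ| > 3 ⇔ |xᵢ − 6.00| > 3·2.20/0.6745 = 9.79.
So outliers lie outside [-3.79, 15.79].
18.1: M = 3.71 → outlier.
19.1: M = 4.02 → outlier.
21.9: M = 4.87 → outlier.

18.1, 19.1, 21.9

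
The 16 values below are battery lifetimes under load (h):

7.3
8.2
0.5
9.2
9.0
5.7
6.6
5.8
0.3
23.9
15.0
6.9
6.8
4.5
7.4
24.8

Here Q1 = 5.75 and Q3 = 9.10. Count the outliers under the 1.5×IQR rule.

IQR = 3.35; fences at 5.75 − 5.025 = 0.725 and 9.10 + 5.025 = 14.125.
Outside the cutoffs: 0.3, 0.5, 15.0, 23.9, 24.8.

5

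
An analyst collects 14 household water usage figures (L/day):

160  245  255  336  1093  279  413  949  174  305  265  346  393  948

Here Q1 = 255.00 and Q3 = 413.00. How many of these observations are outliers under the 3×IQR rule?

IQR = 158.00; fences at 255.00 − 474.00 = -219.00 and 413.00 + 474.00 = 887.00.
Outside the cutoffs: 948, 949, 1093.

3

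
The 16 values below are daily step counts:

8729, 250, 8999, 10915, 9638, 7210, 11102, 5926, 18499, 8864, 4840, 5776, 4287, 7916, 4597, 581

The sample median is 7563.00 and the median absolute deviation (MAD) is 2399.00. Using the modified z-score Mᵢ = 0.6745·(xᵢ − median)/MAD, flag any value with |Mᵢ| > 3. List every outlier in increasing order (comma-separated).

|Mᵢ| > 3 ⇔ |xᵢ − 7563.00| > 3·2399.00/0.6745 = 10670.13.
So outliers lie outside [-3107.13, 18233.13].
18499: M = 3.07 → outlier.

18499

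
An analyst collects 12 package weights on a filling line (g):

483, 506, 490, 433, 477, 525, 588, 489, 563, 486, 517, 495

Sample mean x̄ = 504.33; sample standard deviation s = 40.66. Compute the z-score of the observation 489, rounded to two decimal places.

z = (489 − 504.33) / 40.66 = -0.38.

-0.38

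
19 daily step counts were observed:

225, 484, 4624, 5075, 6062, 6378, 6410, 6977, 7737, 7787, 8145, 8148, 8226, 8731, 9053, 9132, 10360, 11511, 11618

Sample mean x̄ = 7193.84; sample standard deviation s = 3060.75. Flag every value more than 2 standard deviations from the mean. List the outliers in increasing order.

Cutoffs at x̄ ± 2s: 7193.84 ± 2·3060.75 = [1072.34, 13315.34].
225: z = -2.28, |z| > 2 → outlier.
484: z = -2.19, |z| > 2 → outlier.
Every other value lies within [1072.34, 13315.34].

225, 484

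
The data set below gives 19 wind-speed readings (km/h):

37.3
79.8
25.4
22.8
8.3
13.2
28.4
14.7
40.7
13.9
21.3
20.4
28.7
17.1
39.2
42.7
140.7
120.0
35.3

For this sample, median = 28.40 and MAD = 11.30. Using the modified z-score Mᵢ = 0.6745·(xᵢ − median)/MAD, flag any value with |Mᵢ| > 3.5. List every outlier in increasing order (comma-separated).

120.0, 140.7

|Mᵢ| > 3.5 ⇔ |xᵢ − 28.40| > 3.5·11.30/0.6745 = 58.64.
So outliers lie outside [-30.24, 87.04].
120.0: M = 5.47 → outlier.
140.7: M = 6.70 → outlier.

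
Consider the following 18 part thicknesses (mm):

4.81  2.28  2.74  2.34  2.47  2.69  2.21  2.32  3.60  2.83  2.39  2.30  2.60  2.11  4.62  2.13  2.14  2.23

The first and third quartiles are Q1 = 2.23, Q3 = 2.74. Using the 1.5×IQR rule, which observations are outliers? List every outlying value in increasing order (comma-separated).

3.60, 4.62, 4.81

IQR = Q3 − Q1 = 2.74 − 2.23 = 0.51.
Lower fence = Q1 − 1.5·IQR = 2.23 − 0.765 = 1.465.
Upper fence = Q3 + 1.5·IQR = 2.74 + 0.765 = 3.505.
3.60 > 3.505 → outlier.
4.62 > 3.505 → outlier.
4.81 > 3.505 → outlier.
All remaining values lie within [1.465, 3.505].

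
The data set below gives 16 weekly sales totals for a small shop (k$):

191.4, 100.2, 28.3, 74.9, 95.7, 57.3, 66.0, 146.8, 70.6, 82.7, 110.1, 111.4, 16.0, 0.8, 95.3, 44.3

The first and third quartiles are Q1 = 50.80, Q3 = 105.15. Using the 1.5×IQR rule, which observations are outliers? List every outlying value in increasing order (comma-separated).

IQR = Q3 − Q1 = 105.15 − 50.80 = 54.35.
Lower fence = Q1 − 1.5·IQR = 50.80 − 81.525 = -30.725.
Upper fence = Q3 + 1.5·IQR = 105.15 + 81.525 = 186.675.
191.4 > 186.675 → outlier.
All remaining values lie within [-30.725, 186.675].

191.4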